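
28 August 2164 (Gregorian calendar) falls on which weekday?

January 1, 2164 is a Sunday.
August 28 is day 241 of the year, i.e. 240 days after Jan 1.
240 mod 7 = 2, so advance 2 weekdays from Sunday: Tuesday.

Tuesday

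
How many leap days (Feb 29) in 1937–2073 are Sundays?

5

Leap years in 1937–2073: 34 of them.
Feb 29 weekday advances by 5 (mod 7) from one leap year to the next four years later (or differs when a century non-leap intervenes).
Leap-day weekdays: 1940:Thu 1944:Tue 1948:Sun✓ 1952:Fri 1956:Wed 1960:Mon 1964:Sat 1968:Thu 1972:Tue 1976:Sun✓ 1980:Fri 1984:Wed 1988:Mon …(8 more)… 2024:Thu 2028:Tue 2032:Sun✓ 2036:Fri 2040:Wed 2044:Mon 2048:Sat 2052:Thu 2056:Tue 2060:Sun✓ 2064:Fri 2068:Wed 2072:Mon
Sunday: 1948, 1976, 2004, 2032, 2060 → 5.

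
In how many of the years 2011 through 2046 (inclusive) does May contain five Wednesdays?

May has 31 days; it has five Wednesdays when Wednesday falls among the first (month-length − 28) days — i.e. when May 1 is one of Wednesday/Tuesday/Monday.
May 1 by year: 2011:Sun 2012:Tue✓ 2013:Wed✓ 2014:Thu 2015:Fri 2016:Sun 2017:Mon✓ 2018:Tue✓ 2019:Wed✓ 2020:Fri 2021:Sat 2022:Sun 2023:Mon✓ 2024:Wed✓ 2025:Thu …(6 more)… 2032:Sat 2033:Sun 2034:Mon✓ 2035:Tue✓ 2036:Thu 2037:Fri 2038:Sat 2039:Sun 2040:Tue✓ 2041:Wed✓ 2042:Thu 2043:Fri 2044:Sun 2045:Mon✓ 2046:Tue✓
Years with five Wednesdays: 2012, 2013, 2017, 2018, 2019, 2023, 2024, 2028, 2029, 2030, 2034, 2035, 2040, 2041, 2045, 2046 → 16.

16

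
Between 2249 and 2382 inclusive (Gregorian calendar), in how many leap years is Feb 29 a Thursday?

4

Leap years in 2249–2382: 32 of them.
Feb 29 weekday advances by 5 (mod 7) from one leap year to the next four years later (or differs when a century non-leap intervenes).
Leap-day weekdays: 2252:Sun 2256:Fri 2260:Wed 2264:Mon 2268:Sat 2272:Thu✓ 2276:Tue 2280:Sun 2284:Fri 2288:Wed 2292:Mon 2296:Sat 2304:Mon …(6 more)… 2332:Mon 2336:Sat 2340:Thu✓ 2344:Tue 2348:Sun 2352:Fri 2356:Wed 2360:Mon 2364:Sat 2368:Thu✓ 2372:Tue 2376:Sun 2380:Fri
Thursday: 2272, 2312, 2340, 2368 → 4.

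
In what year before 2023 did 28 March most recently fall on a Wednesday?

2018

From one year to the next, a fixed date's weekday advances by 1, or by 2 when a Feb 29 lies between the two dates.
2023: March 28 is Tuesday.
2022: Monday (−1)
2021: Sunday (−1)
2020: Saturday (−1)
2019: Thursday (−2)
2018: Wednesday (−1)
28 March falls on a Wednesday in 2018.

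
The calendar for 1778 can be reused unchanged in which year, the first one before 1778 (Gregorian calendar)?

Two years share a calendar iff Jan 1 falls on the same weekday and both are leap or both are common. 1778: Jan 1 is Thursday, common year.
1777: Jan 1 Wednesday, common
1776: Jan 1 Monday, leap
1775: Jan 1 Sunday, common
1774: Jan 1 Saturday, common
1773: Jan 1 Friday, common
1772: Jan 1 Wednesday, leap
1771: Jan 1 Tuesday, common
1770: Jan 1 Monday, common
1769: Jan 1 Sunday, common
1768: Jan 1 Friday, leap
1767: Jan 1 Thursday, common
1767 matches on both conditions.

1767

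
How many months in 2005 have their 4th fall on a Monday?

Check the 4th of each month of 2005: Jan 4: Tue, Feb 4: Fri, Mar 4: Fri, Apr 4: Mon, May 4: Wed, Jun 4: Sat, Jul 4: Mon, Aug 4: Thu, Sep 4: Sun, Oct 4: Tue, Nov 4: Fri, Dec 4: Sun.
Monday occurs in April, July — 2 months.

2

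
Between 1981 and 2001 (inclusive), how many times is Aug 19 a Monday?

3

Track Aug 19's weekday year by year (advancing +1, or +2 across a Feb 29):
  1981: Wed  1982: Thu (+1)  1983: Fri (+1)  1984: Sun (+2)  1985: Mon (+1) ✓
  1986: Tue (+1)  1987: Wed (+1)  1988: Fri (+2)  1989: Sat (+1)  1990: Sun (+1)
  1991: Mon (+1) ✓  1992: Wed (+2)  1993: Thu (+1)  1994: Fri (+1)  1995: Sat (+1)
  1996: Mon (+2) ✓  1997: Tue (+1)  1998: Wed (+1)  1999: Thu (+1)  2000: Sat (+2)
  2001: Sun (+1)
Monday years: 1985, 1991, 1996 — 3 in total.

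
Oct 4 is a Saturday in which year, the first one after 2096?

From one year to the next, a fixed date's weekday advances by 1, or by 2 when a Feb 29 lies between the two dates.
2096: October 4 is Thursday.
2097: Friday (+1)
2098: Saturday (+1)
Oct 4 falls on a Saturday in 2098.

2098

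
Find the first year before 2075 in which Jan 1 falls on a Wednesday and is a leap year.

2048

Jan 1 advances by 2 weekdays after a leap year and by 1 after a common year.
2075: Jan 1 is Tuesday.
2074: Monday
2073: Sunday
2072: Friday (leap)
2071: Thursday
2070: Wednesday
2069: Tuesday
2068: Sunday (leap)
2067: Saturday
2066: Friday
2065: Thursday
2064: Tuesday (leap)
2063: Monday
2062: Sunday
2061: Saturday
2060: Thursday (leap)
2059: Wednesday
2058: Tuesday
2057: Monday
2056: Saturday (leap)
2055: Friday
2054: Thursday
2053: Wednesday
2052: Monday (leap)
2051: Sunday
2050: Saturday
2049: Friday
2048: Wednesday (leap)
2048 begins on a Wednesday and is a leap year.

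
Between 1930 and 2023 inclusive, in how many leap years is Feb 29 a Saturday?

4

Leap years in 1930–2023: 23 of them.
Feb 29 weekday advances by 5 (mod 7) from one leap year to the next four years later (or differs when a century non-leap intervenes).
Leap-day weekdays: 1932:Mon 1936:Sat✓ 1940:Thu 1944:Tue 1948:Sun 1952:Fri 1956:Wed 1960:Mon 1964:Sat✓ 1968:Thu 1972:Tue 1976:Sun 1980:Fri 1984:Wed 1988:Mon 1992:Sat✓ 1996:Thu 2000:Tue 2004:Sun 2008:Fri 2012:Wed 2016:Mon 2020:Sat✓
Saturday: 1936, 1964, 1992, 2020 → 4.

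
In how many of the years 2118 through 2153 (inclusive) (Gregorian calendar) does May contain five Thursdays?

15

May has 31 days; it has five Thursdays when Thursday falls among the first (month-length − 28) days — i.e. when May 1 is one of Thursday/Wednesday/Tuesday.
May 1 by year: 2118:Sun 2119:Mon 2120:Wed✓ 2121:Thu✓ 2122:Fri 2123:Sat 2124:Mon 2125:Tue✓ 2126:Wed✓ 2127:Thu✓ 2128:Sat 2129:Sun 2130:Mon 2131:Tue✓ 2132:Thu✓ …(6 more)… 2139:Fri 2140:Sun 2141:Mon 2142:Tue✓ 2143:Wed✓ 2144:Fri 2145:Sat 2146:Sun 2147:Mon 2148:Wed✓ 2149:Thu✓ 2150:Fri 2151:Sat 2152:Mon 2153:Tue✓
Years with five Thursdays: 2120, 2121, 2125, 2126, 2127, 2131, 2132, 2136, 2137, 2138, 2142, 2143, 2148, 2149, 2153 → 15.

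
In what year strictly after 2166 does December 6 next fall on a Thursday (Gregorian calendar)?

2170

From one year to the next, a fixed date's weekday advances by 1, or by 2 when a Feb 29 lies between the two dates.
2166: December 6 is Saturday.
2167: Sunday (+1)
2168: Tuesday (+2)
2169: Wednesday (+1)
2170: Thursday (+1)
December 6 falls on a Thursday in 2170.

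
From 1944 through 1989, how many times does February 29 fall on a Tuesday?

2

Leap years in 1944–1989: 12 of them.
Feb 29 weekday advances by 5 (mod 7) from one leap year to the next four years later (or differs when a century non-leap intervenes).
Leap-day weekdays: 1944:Tue✓ 1948:Sun 1952:Fri 1956:Wed 1960:Mon 1964:Sat 1968:Thu 1972:Tue✓ 1976:Sun 1980:Fri 1984:Wed 1988:Mon
Tuesday: 1944, 1972 → 2.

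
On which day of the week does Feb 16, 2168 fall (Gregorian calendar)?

Tuesday

January 1, 2168 is a Friday.
February 16 is day 47 of the year, i.e. 46 days after Jan 1.
46 mod 7 = 4, so advance 4 weekdays from Friday: Tuesday.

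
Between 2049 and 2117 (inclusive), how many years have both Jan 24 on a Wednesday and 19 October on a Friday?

Check each year's weekday for Jan 24 and 19 October:
  2049: Sun/Tue  2050: Mon/Wed  2051: Tue/Thu  2052: Wed/Sat  2053: Fri/Sun  2054: Sat/Mon  2055: Sun/Tue  2056: Mon/Thu  2057: Wed/Fri ✓  2058: Thu/Sat  2059: Fri/Sun  2060: Sat/Tue  2061: Mon/Wed  2062: Tue/Thu  …(41 more)…  2104: Thu/Sun  2105: Sat/Mon  2106: Sun/Tue  2107: Mon/Wed  2108: Tue/Fri  2109: Thu/Sat  2110: Fri/Sun  2111: Sat/Mon  2112: Sun/Wed  2113: Tue/Thu  2114: Wed/Fri ✓  2115: Thu/Sat  2116: Fri/Mon  2117: Sun/Tue
Both conditions hold in: 2057, 2063, 2074, 2085, 2091, 2103, 2114 — 7.

7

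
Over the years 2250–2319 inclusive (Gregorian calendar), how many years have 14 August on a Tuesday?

10

Track 14 August's weekday year by year (advancing +1, or +2 across a Feb 29):
  2250: Wed  2251: Thu (+1)  2252: Sat (+2)  2253: Sun (+1)  2254: Mon (+1)
  2255: Tue (+1) ✓  2256: Thu (+2)  2257: Fri (+1)  2258: Sat (+1)  2259: Sun (+1)
  2260: Tue (+2) ✓  2261: Wed (+1)  2262: Thu (+1)  2263: Fri (+1)  … (42 more years) …
  2306: Tue (+1) ✓  2307: Wed (+1)  2308: Fri (+2)  2309: Sat (+1)  2310: Sun (+1)
  2311: Mon (+1)  2312: Wed (+2)  2313: Thu (+1)  2314: Fri (+1)  2315: Sat (+1)
  2316: Mon (+2)  2317: Tue (+1) ✓  2318: Wed (+1)  2319: Thu (+1)
Tuesday years: 2255, 2260, 2266, 2277, 2283, 2288, 2294, 2300, 2306, 2317 — 10 in total.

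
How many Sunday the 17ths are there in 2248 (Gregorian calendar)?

Check the 17th of each month of 2248: Jan 17: Mon, Feb 17: Thu, Mar 17: Fri, Apr 17: Mon, May 17: Wed, Jun 17: Sat, Jul 17: Mon, Aug 17: Thu, Sep 17: Sun, Oct 17: Tue, Nov 17: Fri, Dec 17: Sun.
Sunday occurs in September, December — 2 months.

2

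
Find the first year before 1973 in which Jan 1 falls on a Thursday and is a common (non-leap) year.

1970

Jan 1 advances by 2 weekdays after a leap year and by 1 after a common year.
1973: Jan 1 is Monday.
1972: Saturday (leap)
1971: Friday
1970: Thursday
1970 begins on a Thursday and is a common year.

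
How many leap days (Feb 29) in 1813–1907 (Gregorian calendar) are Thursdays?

3

Leap years in 1813–1907: 22 of them.
Feb 29 weekday advances by 5 (mod 7) from one leap year to the next four years later (or differs when a century non-leap intervenes).
Leap-day weekdays: 1816:Thu✓ 1820:Tue 1824:Sun 1828:Fri 1832:Wed 1836:Mon 1840:Sat 1844:Thu✓ 1848:Tue 1852:Sun 1856:Fri 1860:Wed 1864:Mon 1868:Sat 1872:Thu✓ 1876:Tue 1880:Sun 1884:Fri 1888:Wed 1892:Mon 1896:Sat 1904:Mon
Thursday: 1816, 1844, 1872 → 3.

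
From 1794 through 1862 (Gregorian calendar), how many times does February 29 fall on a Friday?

2

Leap years in 1794–1862: 16 of them.
Feb 29 weekday advances by 5 (mod 7) from one leap year to the next four years later (or differs when a century non-leap intervenes).
Leap-day weekdays: 1796:Mon 1804:Wed 1808:Mon 1812:Sat 1816:Thu 1820:Tue 1824:Sun 1828:Fri✓ 1832:Wed 1836:Mon 1840:Sat 1844:Thu 1848:Tue 1852:Sun 1856:Fri✓ 1860:Wed
Friday: 1828, 1856 → 2.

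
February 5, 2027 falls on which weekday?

January 1, 2027 is a Friday.
February 5 is day 36 of the year, i.e. 35 days after Jan 1.
35 mod 7 = 0, so advance 0 weekdays from Friday: Friday.

Friday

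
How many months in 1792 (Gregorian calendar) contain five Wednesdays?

A month of length L has five Wednesdays iff its first Wednesday is on day ≤ L−28 (so day 1–3 in a 31-day month, 1–2 in a 30-day month, day 1 in a leap February).
Checking each month of 1792: Jan starts Sun (31d); Feb starts Wed (29d) ✓; Mar starts Thu (31d); Apr starts Sun (30d); May starts Tue (31d) ✓; Jun starts Fri (30d); Jul starts Sun (31d); Aug starts Wed (31d) ✓; Sep starts Sat (30d); Oct starts Mon (31d) ✓; Nov starts Thu (30d); Dec starts Sat (31d).
Five-Wednesday months: February, May, August, October → 4.

4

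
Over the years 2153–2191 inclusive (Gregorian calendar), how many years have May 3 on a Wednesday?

5

Track May 3's weekday year by year (advancing +1, or +2 across a Feb 29):
  2153: Thu  2154: Fri (+1)  2155: Sat (+1)  2156: Mon (+2)  2157: Tue (+1)
  2158: Wed (+1) ✓  2159: Thu (+1)  2160: Sat (+2)  2161: Sun (+1)  2162: Mon (+1)
  2163: Tue (+1)  2164: Thu (+2)  2165: Fri (+1)  2166: Sat (+1)  … (11 more years) …
  2178: Sun (+1)  2179: Mon (+1)  2180: Wed (+2) ✓  2181: Thu (+1)  2182: Fri (+1)
  2183: Sat (+1)  2184: Mon (+2)  2185: Tue (+1)  2186: Wed (+1) ✓  2187: Thu (+1)
  2188: Sat (+2)  2189: Sun (+1)  2190: Mon (+1)  2191: Tue (+1)
Wednesday years: 2158, 2169, 2175, 2180, 2186 — 5 in total.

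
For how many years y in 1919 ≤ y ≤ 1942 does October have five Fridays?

October has 31 days; it has five Fridays when Friday falls among the first (month-length − 28) days — i.e. when October 1 is one of Friday/Thursday/Wednesday.
October 1 by year: 1919:Wed✓ 1920:Fri✓ 1921:Sat 1922:Sun 1923:Mon 1924:Wed✓ 1925:Thu✓ 1926:Fri✓ 1927:Sat 1928:Mon 1929:Tue 1930:Wed✓ 1931:Thu✓ 1932:Sat 1933:Sun 1934:Mon 1935:Tue 1936:Thu✓ 1937:Fri✓ 1938:Sat 1939:Sun 1940:Tue 1941:Wed✓ 1942:Thu✓
Years with five Fridays: 1919, 1920, 1924, 1925, 1926, 1930, 1931, 1936, 1937, 1941, 1942 → 11.

11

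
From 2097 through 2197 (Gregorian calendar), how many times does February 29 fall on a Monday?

Leap years in 2097–2197: 24 of them.
Feb 29 weekday advances by 5 (mod 7) from one leap year to the next four years later (or differs when a century non-leap intervenes).
Leap-day weekdays: 2104:Fri 2108:Wed 2112:Mon✓ 2116:Sat 2120:Thu 2124:Tue 2128:Sun 2132:Fri 2136:Wed 2140:Mon✓ 2144:Sat 2148:Thu 2152:Tue 2156:Sun 2160:Fri 2164:Wed 2168:Mon✓ 2172:Sat 2176:Thu 2180:Tue 2184:Sun 2188:Fri 2192:Wed 2196:Mon✓
Monday: 2112, 2140, 2168, 2196 → 4.

4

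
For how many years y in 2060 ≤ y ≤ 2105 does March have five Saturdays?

March has 31 days; it has five Saturdays when Saturday falls among the first (month-length − 28) days — i.e. when March 1 is one of Saturday/Friday/Thursday.
March 1 by year: 2060:Mon 2061:Tue 2062:Wed 2063:Thu✓ 2064:Sat✓ 2065:Sun 2066:Mon 2067:Tue 2068:Thu✓ 2069:Fri✓ 2070:Sat✓ 2071:Sun 2072:Tue 2073:Wed 2074:Thu✓ …(16 more)… 2091:Thu✓ 2092:Sat✓ 2093:Sun 2094:Mon 2095:Tue 2096:Thu✓ 2097:Fri✓ 2098:Sat✓ 2099:Sun 2100:Mon 2101:Tue 2102:Wed 2103:Thu✓ 2104:Sat✓ 2105:Sun
Years with five Saturdays: 2063, 2064, 2068, 2069, 2070, 2074, 2075, 2080, 2081, 2085, 2086, 2087, 2091, 2092, 2096, 2097, 2098, 2103, 2104 → 19.

19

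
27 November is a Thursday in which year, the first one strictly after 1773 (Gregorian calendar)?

1777

From one year to the next, a fixed date's weekday advances by 1, or by 2 when a Feb 29 lies between the two dates.
1773: November 27 is Saturday.
1774: Sunday (+1)
1775: Monday (+1)
1776: Wednesday (+2)
1777: Thursday (+1)
27 November falls on a Thursday in 1777.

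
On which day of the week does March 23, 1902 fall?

January 1, 1902 is a Wednesday.
March 23 is day 82 of the year, i.e. 81 days after Jan 1.
81 mod 7 = 4, so advance 4 weekdays from Wednesday: Sunday.

Sunday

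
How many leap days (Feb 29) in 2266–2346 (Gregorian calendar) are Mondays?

3

Leap years in 2266–2346: 19 of them.
Feb 29 weekday advances by 5 (mod 7) from one leap year to the next four years later (or differs when a century non-leap intervenes).
Leap-day weekdays: 2268:Sat 2272:Thu 2276:Tue 2280:Sun 2284:Fri 2288:Wed 2292:Mon✓ 2296:Sat 2304:Mon✓ 2308:Sat 2312:Thu 2316:Tue 2320:Sun 2324:Fri 2328:Wed 2332:Mon✓ 2336:Sat 2340:Thu 2344:Tue
Monday: 2292, 2304, 2332 → 3.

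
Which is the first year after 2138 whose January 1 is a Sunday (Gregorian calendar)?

Jan 1 advances by 2 weekdays after a leap year and by 1 after a common year.
2138: Jan 1 is Wednesday.
2139: Thursday
2140: Friday (leap)
2141: Sunday
2141 begins on a Sunday

2141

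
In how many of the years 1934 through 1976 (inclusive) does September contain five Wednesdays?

September has 30 days; it has five Wednesdays when Wednesday falls among the first (month-length − 28) days — i.e. when September 1 is one of Wednesday/Tuesday.
September 1 by year: 1934:Sat 1935:Sun 1936:Tue✓ 1937:Wed✓ 1938:Thu 1939:Fri 1940:Sun 1941:Mon 1942:Tue✓ 1943:Wed✓ 1944:Fri 1945:Sat 1946:Sun 1947:Mon 1948:Wed✓ …(13 more)… 1962:Sat 1963:Sun 1964:Tue✓ 1965:Wed✓ 1966:Thu 1967:Fri 1968:Sun 1969:Mon 1970:Tue✓ 1971:Wed✓ 1972:Fri 1973:Sat 1974:Sun 1975:Mon 1976:Wed✓
Years with five Wednesdays: 1936, 1937, 1942, 1943, 1948, 1953, 1954, 1959, 1964, 1965, 1970, 1971, 1976 → 13.

13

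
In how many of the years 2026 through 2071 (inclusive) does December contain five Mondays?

December has 31 days; it has five Mondays when Monday falls among the first (month-length − 28) days — i.e. when December 1 is one of Monday/Sunday/Saturday.
December 1 by year: 2026:Tue 2027:Wed 2028:Fri 2029:Sat✓ 2030:Sun✓ 2031:Mon✓ 2032:Wed 2033:Thu 2034:Fri 2035:Sat✓ 2036:Mon✓ 2037:Tue 2038:Wed 2039:Thu 2040:Sat✓ …(16 more)… 2057:Sat✓ 2058:Sun✓ 2059:Mon✓ 2060:Wed 2061:Thu 2062:Fri 2063:Sat✓ 2064:Mon✓ 2065:Tue 2066:Wed 2067:Thu 2068:Sat✓ 2069:Sun✓ 2070:Mon✓ 2071:Tue
Years with five Mondays: 2029, 2030, 2031, 2035, 2036, 2040, 2041, 2042, 2046, 2047, 2052, 2053, 2057, 2058, 2059, 2063, 2064, 2068, 2069, 2070 → 20.

20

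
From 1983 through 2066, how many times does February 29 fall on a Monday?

Leap years in 1983–2066: 21 of them.
Feb 29 weekday advances by 5 (mod 7) from one leap year to the next four years later (or differs when a century non-leap intervenes).
Leap-day weekdays: 1984:Wed 1988:Mon✓ 1992:Sat 1996:Thu 2000:Tue 2004:Sun 2008:Fri 2012:Wed 2016:Mon✓ 2020:Sat 2024:Thu 2028:Tue 2032:Sun 2036:Fri 2040:Wed 2044:Mon✓ 2048:Sat 2052:Thu 2056:Tue 2060:Sun 2064:Fri
Monday: 1988, 2016, 2044 → 3.

3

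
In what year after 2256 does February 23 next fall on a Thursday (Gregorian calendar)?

From one year to the next, a fixed date's weekday advances by 1, or by 2 when a Feb 29 lies between the two dates.
2256: February 23 is Saturday.
2257: Monday (+2)
2258: Tuesday (+1)
2259: Wednesday (+1)
2260: Thursday (+1)
February 23 falls on a Thursday in 2260.

2260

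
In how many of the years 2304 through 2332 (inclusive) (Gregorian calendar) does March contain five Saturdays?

12

March has 31 days; it has five Saturdays when Saturday falls among the first (month-length − 28) days — i.e. when March 1 is one of Saturday/Friday/Thursday.
March 1 by year: 2304:Tue 2305:Wed 2306:Thu✓ 2307:Fri✓ 2308:Sun 2309:Mon 2310:Tue 2311:Wed 2312:Fri✓ 2313:Sat✓ 2314:Sun 2315:Mon 2316:Wed 2317:Thu✓ 2318:Fri✓ 2319:Sat✓ 2320:Mon 2321:Tue 2322:Wed 2323:Thu✓ 2324:Sat✓ 2325:Sun 2326:Mon 2327:Tue 2328:Thu✓ 2329:Fri✓ 2330:Sat✓ 2331:Sun 2332:Tue
Years with five Saturdays: 2306, 2307, 2312, 2313, 2317, 2318, 2319, 2323, 2324, 2328, 2329, 2330 → 12.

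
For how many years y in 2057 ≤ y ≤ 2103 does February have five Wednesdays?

February has 28 days (29 in leap years); it has five Wednesdays when Wednesday falls among the first (month-length − 28) days — i.e. when February 1 is Wednesday in a leap year (never in a common year).
February 1 by year: 2057:Thu 2058:Fri 2059:Sat 2060:Sun 2061:Tue 2062:Wed 2063:Thu 2064:Fri 2065:Sun 2066:Mon 2067:Tue 2068:Wed✓ 2069:Fri 2070:Sat 2071:Sun …(17 more)… 2089:Tue 2090:Wed 2091:Thu 2092:Fri 2093:Sun 2094:Mon 2095:Tue 2096:Wed✓ 2097:Fri 2098:Sat 2099:Sun 2100:Mon 2101:Tue 2102:Wed 2103:Thu
Years with five Wednesdays: 2068, 2096 → 2.

2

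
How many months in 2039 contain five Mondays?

A month of length L has five Mondays iff its first Monday is on day ≤ L−28 (so day 1–3 in a 31-day month, 1–2 in a 30-day month, day 1 in a leap February).
Checking each month of 2039: Jan starts Sat (31d) ✓; Feb starts Tue (28d); Mar starts Tue (31d); Apr starts Fri (30d); May starts Sun (31d) ✓; Jun starts Wed (30d); Jul starts Fri (31d); Aug starts Mon (31d) ✓; Sep starts Thu (30d); Oct starts Sat (31d) ✓; Nov starts Tue (30d); Dec starts Thu (31d).
Five-Monday months: January, May, August, October → 4.

4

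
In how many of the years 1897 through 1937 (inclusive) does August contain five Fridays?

17

August has 31 days; it has five Fridays when Friday falls among the first (month-length − 28) days — i.e. when August 1 is one of Friday/Thursday/Wednesday.
August 1 by year: 1897:Sun 1898:Mon 1899:Tue 1900:Wed✓ 1901:Thu✓ 1902:Fri✓ 1903:Sat 1904:Mon 1905:Tue 1906:Wed✓ 1907:Thu✓ 1908:Sat 1909:Sun 1910:Mon 1911:Tue …(11 more)… 1923:Wed✓ 1924:Fri✓ 1925:Sat 1926:Sun 1927:Mon 1928:Wed✓ 1929:Thu✓ 1930:Fri✓ 1931:Sat 1932:Mon 1933:Tue 1934:Wed✓ 1935:Thu✓ 1936:Sat 1937:Sun
Years with five Fridays: 1900, 1901, 1902, 1906, 1907, 1912, 1913, 1917, 1918, 1919, 1923, 1924, 1928, 1929, 1930, 1934, 1935 → 17.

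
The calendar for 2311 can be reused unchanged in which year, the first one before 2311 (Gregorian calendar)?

2305

Two years share a calendar iff Jan 1 falls on the same weekday and both are leap or both are common. 2311: Jan 1 is Sunday, common year.
2310: Jan 1 Saturday, common
2309: Jan 1 Friday, common
2308: Jan 1 Wednesday, leap
2307: Jan 1 Tuesday, common
2306: Jan 1 Monday, common
2305: Jan 1 Sunday, common
2305 matches on both conditions.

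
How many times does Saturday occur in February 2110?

February 2110 has 28 days and begins on Saturday.
The first Saturday is February 1.
Saturdays fall on 1, 8, 15, 22 — that's 4.

4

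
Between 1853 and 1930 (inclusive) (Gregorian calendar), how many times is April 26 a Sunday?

11

Track April 26's weekday year by year (advancing +1, or +2 across a Feb 29):
  1853: Tue  1854: Wed (+1)  1855: Thu (+1)  1856: Sat (+2)  1857: Sun (+1) ✓
  1858: Mon (+1)  1859: Tue (+1)  1860: Thu (+2)  1861: Fri (+1)  1862: Sat (+1)
  1863: Sun (+1) ✓  1864: Tue (+2)  1865: Wed (+1)  1866: Thu (+1)  … (50 more years) …
  1917: Thu (+1)  1918: Fri (+1)  1919: Sat (+1)  1920: Mon (+2)  1921: Tue (+1)
  1922: Wed (+1)  1923: Thu (+1)  1924: Sat (+2)  1925: Sun (+1) ✓  1926: Mon (+1)
  1927: Tue (+1)  1928: Thu (+2)  1929: Fri (+1)  1930: Sat (+1)
Sunday years: 1857, 1863, 1868, 1874, 1885, 1891, 1896, 1903, 1908, 1914, 1925 — 11 in total.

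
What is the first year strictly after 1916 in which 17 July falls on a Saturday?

1920

From one year to the next, a fixed date's weekday advances by 1, or by 2 when a Feb 29 lies between the two dates.
1916: July 17 is Monday.
1917: Tuesday (+1)
1918: Wednesday (+1)
1919: Thursday (+1)
1920: Saturday (+2)
17 July falls on a Saturday in 1920.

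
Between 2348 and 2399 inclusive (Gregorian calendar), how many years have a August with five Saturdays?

August has 31 days; it has five Saturdays when Saturday falls among the first (month-length − 28) days — i.e. when August 1 is one of Saturday/Friday/Thursday.
August 1 by year: 2348:Sun 2349:Mon 2350:Tue 2351:Wed 2352:Fri✓ 2353:Sat✓ 2354:Sun 2355:Mon 2356:Wed 2357:Thu✓ 2358:Fri✓ 2359:Sat✓ 2360:Mon 2361:Tue 2362:Wed …(22 more)… 2385:Thu✓ 2386:Fri✓ 2387:Sat✓ 2388:Mon 2389:Tue 2390:Wed 2391:Thu✓ 2392:Sat✓ 2393:Sun 2394:Mon 2395:Tue 2396:Thu✓ 2397:Fri✓ 2398:Sat✓ 2399:Sun
Years with five Saturdays: 2352, 2353, 2357, 2358, 2359, 2363, 2364, 2368, 2369, 2370, 2374, 2375, 2380, 2381, 2385, 2386, 2387, 2391, 2392, 2396, 2397, 2398 → 22.

22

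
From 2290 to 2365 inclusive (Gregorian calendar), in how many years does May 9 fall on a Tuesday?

11

Track May 9's weekday year by year (advancing +1, or +2 across a Feb 29):
  2290: Fri  2291: Sat (+1)  2292: Mon (+2)  2293: Tue (+1) ✓  2294: Wed (+1)
  2295: Thu (+1)  2296: Sat (+2)  2297: Sun (+1)  2298: Mon (+1)  2299: Tue (+1) ✓
  2300: Wed (+1)  2301: Thu (+1)  2302: Fri (+1)  2303: Sat (+1)  … (48 more years) …
  2352: Fri (+2)  2353: Sat (+1)  2354: Sun (+1)  2355: Mon (+1)  2356: Wed (+2)
  2357: Thu (+1)  2358: Fri (+1)  2359: Sat (+1)  2360: Mon (+2)  2361: Tue (+1) ✓
  2362: Wed (+1)  2363: Thu (+1)  2364: Sat (+2)  2365: Sun (+1)
Tuesday years: 2293, 2299, 2305, 2311, 2316, 2322, 2333, 2339, 2344, 2350, 2361 — 11 in total.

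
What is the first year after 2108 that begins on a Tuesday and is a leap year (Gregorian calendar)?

Jan 1 advances by 2 weekdays after a leap year and by 1 after a common year.
2108: Jan 1 is Sunday (leap).
2109: Tuesday
2110: Wednesday
2111: Thursday
2112: Friday (leap)
2113: Sunday
2114: Monday
2115: Tuesday
2116: Wednesday (leap)
2117: Friday
2118: Saturday
2119: Sunday
2120: Monday (leap)
2121: Wednesday
2122: Thursday
2123: Friday
2124: Saturday (leap)
2125: Monday
2126: Tuesday
2127: Wednesday
2128: Thursday (leap)
2129: Saturday
2130: Sunday
2131: Monday
2132: Tuesday (leap)
2132 begins on a Tuesday and is a leap year.

2132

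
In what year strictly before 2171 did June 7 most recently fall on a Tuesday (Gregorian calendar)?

2168

From one year to the next, a fixed date's weekday advances by 1, or by 2 when a Feb 29 lies between the two dates.
2171: June 7 is Friday.
2170: Thursday (−1)
2169: Wednesday (−1)
2168: Tuesday (−1)
June 7 falls on a Tuesday in 2168.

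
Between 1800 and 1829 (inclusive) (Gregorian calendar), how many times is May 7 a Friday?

4

Track May 7's weekday year by year (advancing +1, or +2 across a Feb 29):
  1800: Wed  1801: Thu (+1)  1802: Fri (+1) ✓  1803: Sat (+1)  1804: Mon (+2)
  1805: Tue (+1)  1806: Wed (+1)  1807: Thu (+1)  1808: Sat (+2)  1809: Sun (+1)
  1810: Mon (+1)  1811: Tue (+1)  1812: Thu (+2)  1813: Fri (+1) ✓  1814: Sat (+1)
  1815: Sun (+1)  1816: Tue (+2)  1817: Wed (+1)  1818: Thu (+1)  1819: Fri (+1) ✓
  1820: Sun (+2)  1821: Mon (+1)  1822: Tue (+1)  1823: Wed (+1)  1824: Fri (+2) ✓
  1825: Sat (+1)  1826: Sun (+1)  1827: Mon (+1)  1828: Wed (+2)  1829: Thu (+1)
Friday years: 1802, 1813, 1819, 1824 — 4 in total.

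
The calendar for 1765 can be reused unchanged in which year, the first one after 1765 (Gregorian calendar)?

Two years share a calendar iff Jan 1 falls on the same weekday and both are leap or both are common. 1765: Jan 1 is Tuesday, common year.
1766: Jan 1 Wednesday, common
1767: Jan 1 Thursday, common
1768: Jan 1 Friday, leap
1769: Jan 1 Sunday, common
1770: Jan 1 Monday, common
1771: Jan 1 Tuesday, common
1771 matches on both conditions.

1771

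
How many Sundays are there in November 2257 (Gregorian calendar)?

5

November 2257 has 30 days and begins on Sunday.
The first Sunday is November 1.
Sundays fall on 1, 8, 15, 22, 29 — that's 5.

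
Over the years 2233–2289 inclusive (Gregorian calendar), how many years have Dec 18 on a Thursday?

8

Track Dec 18's weekday year by year (advancing +1, or +2 across a Feb 29):
  2233: Wed  2234: Thu (+1) ✓  2235: Fri (+1)  2236: Sun (+2)  2237: Mon (+1)
  2238: Tue (+1)  2239: Wed (+1)  2240: Fri (+2)  2241: Sat (+1)  2242: Sun (+1)
  2243: Mon (+1)  2244: Wed (+2)  2245: Thu (+1) ✓  2246: Fri (+1)  … (29 more years) …
  2276: Mon (+2)  2277: Tue (+1)  2278: Wed (+1)  2279: Thu (+1) ✓  2280: Sat (+2)
  2281: Sun (+1)  2282: Mon (+1)  2283: Tue (+1)  2284: Thu (+2) ✓  2285: Fri (+1)
  2286: Sat (+1)  2287: Sun (+1)  2288: Tue (+2)  2289: Wed (+1)
Thursday years: 2234, 2245, 2251, 2256, 2262, 2273, 2279, 2284 — 8 in total.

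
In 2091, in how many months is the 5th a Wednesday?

2

Check the 5th of each month of 2091: Jan 5: Fri, Feb 5: Mon, Mar 5: Mon, Apr 5: Thu, May 5: Sat, Jun 5: Tue, Jul 5: Thu, Aug 5: Sun, Sep 5: Wed, Oct 5: Fri, Nov 5: Mon, Dec 5: Wed.
Wednesday occurs in September, December — 2 months.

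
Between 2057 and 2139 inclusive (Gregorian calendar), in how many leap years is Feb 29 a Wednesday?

4

Leap years in 2057–2139: 19 of them.
Feb 29 weekday advances by 5 (mod 7) from one leap year to the next four years later (or differs when a century non-leap intervenes).
Leap-day weekdays: 2060:Sun 2064:Fri 2068:Wed✓ 2072:Mon 2076:Sat 2080:Thu 2084:Tue 2088:Sun 2092:Fri 2096:Wed✓ 2104:Fri 2108:Wed✓ 2112:Mon 2116:Sat 2120:Thu 2124:Tue 2128:Sun 2132:Fri 2136:Wed✓
Wednesday: 2068, 2096, 2108, 2136 → 4.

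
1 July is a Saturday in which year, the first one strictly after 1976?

1978

From one year to the next, a fixed date's weekday advances by 1, or by 2 when a Feb 29 lies between the two dates.
1976: July 1 is Thursday.
1977: Friday (+1)
1978: Saturday (+1)
1 July falls on a Saturday in 1978.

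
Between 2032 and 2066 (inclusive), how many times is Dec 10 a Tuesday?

Track Dec 10's weekday year by year (advancing +1, or +2 across a Feb 29):
  2032: Fri  2033: Sat (+1)  2034: Sun (+1)  2035: Mon (+1)  2036: Wed (+2)
  2037: Thu (+1)  2038: Fri (+1)  2039: Sat (+1)  2040: Mon (+2)  2041: Tue (+1) ✓
  2042: Wed (+1)  2043: Thu (+1)  2044: Sat (+2)  2045: Sun (+1)  … (7 more years) …
  2053: Wed (+1)  2054: Thu (+1)  2055: Fri (+1)  2056: Sun (+2)  2057: Mon (+1)
  2058: Tue (+1) ✓  2059: Wed (+1)  2060: Fri (+2)  2061: Sat (+1)  2062: Sun (+1)
  2063: Mon (+1)  2064: Wed (+2)  2065: Thu (+1)  2066: Fri (+1)
Tuesday years: 2041, 2047, 2052, 2058 — 4 in total.

4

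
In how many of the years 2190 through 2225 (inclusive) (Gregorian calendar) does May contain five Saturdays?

15

May has 31 days; it has five Saturdays when Saturday falls among the first (month-length − 28) days — i.e. when May 1 is one of Saturday/Friday/Thursday.
May 1 by year: 2190:Sat✓ 2191:Sun 2192:Tue 2193:Wed 2194:Thu✓ 2195:Fri✓ 2196:Sun 2197:Mon 2198:Tue 2199:Wed 2200:Thu✓ 2201:Fri✓ 2202:Sat✓ 2203:Sun 2204:Tue …(6 more)… 2211:Wed 2212:Fri✓ 2213:Sat✓ 2214:Sun 2215:Mon 2216:Wed 2217:Thu✓ 2218:Fri✓ 2219:Sat✓ 2220:Mon 2221:Tue 2222:Wed 2223:Thu✓ 2224:Sat✓ 2225:Sun
Years with five Saturdays: 2190, 2194, 2195, 2200, 2201, 2202, 2206, 2207, 2212, 2213, 2217, 2218, 2219, 2223, 2224 → 15.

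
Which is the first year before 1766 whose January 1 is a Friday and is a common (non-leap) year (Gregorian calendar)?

1762

Jan 1 advances by 2 weekdays after a leap year and by 1 after a common year.
1766: Jan 1 is Wednesday.
1765: Tuesday
1764: Sunday (leap)
1763: Saturday
1762: Friday
1762 begins on a Friday and is a common year.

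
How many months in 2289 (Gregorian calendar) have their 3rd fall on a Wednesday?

Check the 3rd of each month of 2289: Jan 3: Thu, Feb 3: Sun, Mar 3: Sun, Apr 3: Wed, May 3: Fri, Jun 3: Mon, Jul 3: Wed, Aug 3: Sat, Sep 3: Tue, Oct 3: Thu, Nov 3: Sun, Dec 3: Tue.
Wednesday occurs in April, July — 2 months.

2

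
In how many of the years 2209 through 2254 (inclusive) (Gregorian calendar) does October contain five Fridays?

19

October has 31 days; it has five Fridays when Friday falls among the first (month-length − 28) days — i.e. when October 1 is one of Friday/Thursday/Wednesday.
October 1 by year: 2209:Sun 2210:Mon 2211:Tue 2212:Thu✓ 2213:Fri✓ 2214:Sat 2215:Sun 2216:Tue 2217:Wed✓ 2218:Thu✓ 2219:Fri✓ 2220:Sun 2221:Mon 2222:Tue 2223:Wed✓ …(16 more)… 2240:Thu✓ 2241:Fri✓ 2242:Sat 2243:Sun 2244:Tue 2245:Wed✓ 2246:Thu✓ 2247:Fri✓ 2248:Sun 2249:Mon 2250:Tue 2251:Wed✓ 2252:Fri✓ 2253:Sat 2254:Sun
Years with five Fridays: 2212, 2213, 2217, 2218, 2219, 2223, 2224, 2228, 2229, 2230, 2234, 2235, 2240, 2241, 2245, 2246, 2247, 2251, 2252 → 19.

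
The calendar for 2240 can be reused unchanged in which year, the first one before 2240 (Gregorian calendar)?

2212

Two years share a calendar iff Jan 1 falls on the same weekday and both are leap or both are common. 2240: Jan 1 is Wednesday, leap year.
2239: Jan 1 Tuesday, common
2238: Jan 1 Monday, common
2237: Jan 1 Sunday, common
2236: Jan 1 Friday, leap
2235: Jan 1 Thursday, common
2234: Jan 1 Wednesday, common
2233: Jan 1 Tuesday, common
2232: Jan 1 Sunday, leap
2231: Jan 1 Saturday, common
2230: Jan 1 Friday, common
2229: Jan 1 Thursday, common
2228: Jan 1 Tuesday, leap
2227: Jan 1 Monday, common
2226: Jan 1 Sunday, common
2225: Jan 1 Saturday, common
2224: Jan 1 Thursday, leap
2223: Jan 1 Wednesday, common
2222: Jan 1 Tuesday, common
2221: Jan 1 Monday, common
2220: Jan 1 Saturday, leap
2219: Jan 1 Friday, common
2218: Jan 1 Thursday, common
2217: Jan 1 Wednesday, common
2216: Jan 1 Monday, leap
2215: Jan 1 Sunday, common
2214: Jan 1 Saturday, common
2213: Jan 1 Friday, common
2212: Jan 1 Wednesday, leap
2212 matches on both conditions.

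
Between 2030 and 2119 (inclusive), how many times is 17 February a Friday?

14

Track 17 February's weekday year by year (advancing +1, or +2 across a Feb 29):
  2030: Sun  2031: Mon (+1)  2032: Tue (+1)  2033: Thu (+2)  2034: Fri (+1) ✓
  2035: Sat (+1)  2036: Sun (+1)  2037: Tue (+2)  2038: Wed (+1)  2039: Thu (+1)
  2040: Fri (+1) ✓  2041: Sun (+2)  2042: Mon (+1)  2043: Tue (+1)  … (62 more years) …
  2106: Wed (+1)  2107: Thu (+1)  2108: Fri (+1) ✓  2109: Sun (+2)  2110: Mon (+1)
  2111: Tue (+1)  2112: Wed (+1)  2113: Fri (+2) ✓  2114: Sat (+1)  2115: Sun (+1)
  2116: Mon (+1)  2117: Wed (+2)  2118: Thu (+1)  2119: Fri (+1) ✓
Friday years: 2034, 2040, 2045, 2051, 2062, 2068, 2073, 2079, 2090, 2096, 2102, 2108, 2113, 2119 — 14 in total.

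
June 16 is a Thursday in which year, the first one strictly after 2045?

2050

From one year to the next, a fixed date's weekday advances by 1, or by 2 when a Feb 29 lies between the two dates.
2045: June 16 is Friday.
2046: Saturday (+1)
2047: Sunday (+1)
2048: Tuesday (+2)
2049: Wednesday (+1)
2050: Thursday (+1)
June 16 falls on a Thursday in 2050.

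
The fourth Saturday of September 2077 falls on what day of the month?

25

September 1, 2077 is a Wednesday, so the first Saturday is the 4th.
The fourth Saturday is 4 + 21 = 25.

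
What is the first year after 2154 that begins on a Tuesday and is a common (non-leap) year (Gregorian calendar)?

2165

Jan 1 advances by 2 weekdays after a leap year and by 1 after a common year.
2154: Jan 1 is Tuesday.
2155: Wednesday
2156: Thursday (leap)
2157: Saturday
2158: Sunday
2159: Monday
2160: Tuesday (leap)
2161: Thursday
2162: Friday
2163: Saturday
2164: Sunday (leap)
2165: Tuesday
2165 begins on a Tuesday and is a common year.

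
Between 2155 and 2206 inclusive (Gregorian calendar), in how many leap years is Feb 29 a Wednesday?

3

Leap years in 2155–2206: 12 of them.
Feb 29 weekday advances by 5 (mod 7) from one leap year to the next four years later (or differs when a century non-leap intervenes).
Leap-day weekdays: 2156:Sun 2160:Fri 2164:Wed✓ 2168:Mon 2172:Sat 2176:Thu 2180:Tue 2184:Sun 2188:Fri 2192:Wed✓ 2196:Mon 2204:Wed✓
Wednesday: 2164, 2192, 2204 → 3.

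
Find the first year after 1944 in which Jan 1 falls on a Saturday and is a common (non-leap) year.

1949

Jan 1 advances by 2 weekdays after a leap year and by 1 after a common year.
1944: Jan 1 is Saturday (leap).
1945: Monday
1946: Tuesday
1947: Wednesday
1948: Thursday (leap)
1949: Saturday
1949 begins on a Saturday and is a common year.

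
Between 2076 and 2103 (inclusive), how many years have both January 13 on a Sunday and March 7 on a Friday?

1

Check each year's weekday for January 13 and March 7:
  2076: Mon/Sat  2077: Wed/Sun  2078: Thu/Mon  2079: Fri/Tue  2080: Sat/Thu  2081: Mon/Fri  2082: Tue/Sat  2083: Wed/Sun  2084: Thu/Tue  2085: Sat/Wed  2086: Sun/Thu  2087: Mon/Fri  2088: Tue/Sun  2089: Thu/Mon  2090: Fri/Tue  2091: Sat/Wed  2092: Sun/Fri ✓  2093: Tue/Sat  2094: Wed/Sun  2095: Thu/Mon  2096: Fri/Wed  2097: Sun/Thu  2098: Mon/Fri  2099: Tue/Sat  2100: Wed/Sun  2101: Thu/Mon  2102: Fri/Tue  2103: Sat/Wed
Both conditions hold in: 2092 — 1.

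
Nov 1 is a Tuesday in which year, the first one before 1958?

1955

From one year to the next, a fixed date's weekday advances by 1, or by 2 when a Feb 29 lies between the two dates.
1958: November 1 is Saturday.
1957: Friday (−1)
1956: Thursday (−1)
1955: Tuesday (−2)
Nov 1 falls on a Tuesday in 1955.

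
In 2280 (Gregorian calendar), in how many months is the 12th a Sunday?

2

Check the 12th of each month of 2280: Jan 12: Mon, Feb 12: Thu, Mar 12: Fri, Apr 12: Mon, May 12: Wed, Jun 12: Sat, Jul 12: Mon, Aug 12: Thu, Sep 12: Sun, Oct 12: Tue, Nov 12: Fri, Dec 12: Sun.
Sunday occurs in September, December — 2 months.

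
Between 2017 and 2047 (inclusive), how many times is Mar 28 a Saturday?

4

Track Mar 28's weekday year by year (advancing +1, or +2 across a Feb 29):
  2017: Tue  2018: Wed (+1)  2019: Thu (+1)  2020: Sat (+2) ✓  2021: Sun (+1)
  2022: Mon (+1)  2023: Tue (+1)  2024: Thu (+2)  2025: Fri (+1)  2026: Sat (+1) ✓
  2027: Sun (+1)  2028: Tue (+2)  2029: Wed (+1)  2030: Thu (+1)  … (3 more years) …
  2034: Tue (+1)  2035: Wed (+1)  2036: Fri (+2)  2037: Sat (+1) ✓  2038: Sun (+1)
  2039: Mon (+1)  2040: Wed (+2)  2041: Thu (+1)  2042: Fri (+1)  2043: Sat (+1) ✓
  2044: Mon (+2)  2045: Tue (+1)  2046: Wed (+1)  2047: Thu (+1)
Saturday years: 2020, 2026, 2037, 2043 — 4 in total.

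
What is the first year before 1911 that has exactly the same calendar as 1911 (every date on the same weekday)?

Two years share a calendar iff Jan 1 falls on the same weekday and both are leap or both are common. 1911: Jan 1 is Sunday, common year.
1910: Jan 1 Saturday, common
1909: Jan 1 Friday, common
1908: Jan 1 Wednesday, leap
1907: Jan 1 Tuesday, common
1906: Jan 1 Monday, common
1905: Jan 1 Sunday, common
1905 matches on both conditions.

1905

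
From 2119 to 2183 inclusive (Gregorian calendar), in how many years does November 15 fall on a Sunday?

Track November 15's weekday year by year (advancing +1, or +2 across a Feb 29):
  2119: Wed  2120: Fri (+2)  2121: Sat (+1)  2122: Sun (+1) ✓  2123: Mon (+1)
  2124: Wed (+2)  2125: Thu (+1)  2126: Fri (+1)  2127: Sat (+1)  2128: Mon (+2)
  2129: Tue (+1)  2130: Wed (+1)  2131: Thu (+1)  2132: Sat (+2)  … (37 more years) …
  2170: Thu (+1)  2171: Fri (+1)  2172: Sun (+2) ✓  2173: Mon (+1)  2174: Tue (+1)
  2175: Wed (+1)  2176: Fri (+2)  2177: Sat (+1)  2178: Sun (+1) ✓  2179: Mon (+1)
  2180: Wed (+2)  2181: Thu (+1)  2182: Fri (+1)  2183: Sat (+1)
Sunday years: 2122, 2133, 2139, 2144, 2150, 2161, 2167, 2172, 2178 — 9 in total.

9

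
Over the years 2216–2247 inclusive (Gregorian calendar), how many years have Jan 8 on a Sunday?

Track Jan 8's weekday year by year (advancing +1, or +2 across a Feb 29):
  2216: Mon  2217: Wed (+2)  2218: Thu (+1)  2219: Fri (+1)  2220: Sat (+1)
  2221: Mon (+2)  2222: Tue (+1)  2223: Wed (+1)  2224: Thu (+1)  2225: Sat (+2)
  2226: Sun (+1) ✓  2227: Mon (+1)  2228: Tue (+1)  2229: Thu (+2)  … (4 more years) …
  2234: Wed (+1)  2235: Thu (+1)  2236: Fri (+1)  2237: Sun (+2) ✓  2238: Mon (+1)
  2239: Tue (+1)  2240: Wed (+1)  2241: Fri (+2)  2242: Sat (+1)  2243: Sun (+1) ✓
  2244: Mon (+1)  2245: Wed (+2)  2246: Thu (+1)  2247: Fri (+1)
Sunday years: 2226, 2232, 2237, 2243 — 4 in total.

4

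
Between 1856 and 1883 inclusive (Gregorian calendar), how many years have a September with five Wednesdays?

September has 30 days; it has five Wednesdays when Wednesday falls among the first (month-length − 28) days — i.e. when September 1 is one of Wednesday/Tuesday.
September 1 by year: 1856:Mon 1857:Tue✓ 1858:Wed✓ 1859:Thu 1860:Sat 1861:Sun 1862:Mon 1863:Tue✓ 1864:Thu 1865:Fri 1866:Sat 1867:Sun 1868:Tue✓ 1869:Wed✓ 1870:Thu 1871:Fri 1872:Sun 1873:Mon 1874:Tue✓ 1875:Wed✓ 1876:Fri 1877:Sat 1878:Sun 1879:Mon 1880:Wed✓ 1881:Thu 1882:Fri 1883:Sat
Years with five Wednesdays: 1857, 1858, 1863, 1868, 1869, 1874, 1875, 1880 → 8.

8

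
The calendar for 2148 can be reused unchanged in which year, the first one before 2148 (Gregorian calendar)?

2120

Two years share a calendar iff Jan 1 falls on the same weekday and both are leap or both are common. 2148: Jan 1 is Monday, leap year.
2147: Jan 1 Sunday, common
2146: Jan 1 Saturday, common
2145: Jan 1 Friday, common
2144: Jan 1 Wednesday, leap
2143: Jan 1 Tuesday, common
2142: Jan 1 Monday, common
2141: Jan 1 Sunday, common
2140: Jan 1 Friday, leap
2139: Jan 1 Thursday, common
2138: Jan 1 Wednesday, common
2137: Jan 1 Tuesday, common
2136: Jan 1 Sunday, leap
2135: Jan 1 Saturday, common
2134: Jan 1 Friday, common
2133: Jan 1 Thursday, common
2132: Jan 1 Tuesday, leap
2131: Jan 1 Monday, common
2130: Jan 1 Sunday, common
2129: Jan 1 Saturday, common
2128: Jan 1 Thursday, leap
2127: Jan 1 Wednesday, common
2126: Jan 1 Tuesday, common
2125: Jan 1 Monday, common
2124: Jan 1 Saturday, leap
2123: Jan 1 Friday, common
2122: Jan 1 Thursday, common
2121: Jan 1 Wednesday, common
2120: Jan 1 Monday, leap
2120 matches on both conditions.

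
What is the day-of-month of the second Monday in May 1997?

May 1, 1997 is a Thursday, so the first Monday is the 5th.
The second Monday is 5 + 7 = 12.

12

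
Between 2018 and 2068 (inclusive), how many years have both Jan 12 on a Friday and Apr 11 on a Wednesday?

6

Check each year's weekday for Jan 12 and Apr 11:
  2018: Fri/Wed ✓  2019: Sat/Thu  2020: Sun/Sat  2021: Tue/Sun  2022: Wed/Mon  2023: Thu/Tue  2024: Fri/Thu  2025: Sun/Fri  2026: Mon/Sat  2027: Tue/Sun  2028: Wed/Tue  2029: Fri/Wed ✓  2030: Sat/Thu  2031: Sun/Fri  …(23 more)…  2055: Tue/Sun  2056: Wed/Tue  2057: Fri/Wed ✓  2058: Sat/Thu  2059: Sun/Fri  2060: Mon/Sun  2061: Wed/Mon  2062: Thu/Tue  2063: Fri/Wed ✓  2064: Sat/Fri  2065: Mon/Sat  2066: Tue/Sun  2067: Wed/Mon  2068: Thu/Wed
Both conditions hold in: 2018, 2029, 2035, 2046, 2057, 2063 — 6.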